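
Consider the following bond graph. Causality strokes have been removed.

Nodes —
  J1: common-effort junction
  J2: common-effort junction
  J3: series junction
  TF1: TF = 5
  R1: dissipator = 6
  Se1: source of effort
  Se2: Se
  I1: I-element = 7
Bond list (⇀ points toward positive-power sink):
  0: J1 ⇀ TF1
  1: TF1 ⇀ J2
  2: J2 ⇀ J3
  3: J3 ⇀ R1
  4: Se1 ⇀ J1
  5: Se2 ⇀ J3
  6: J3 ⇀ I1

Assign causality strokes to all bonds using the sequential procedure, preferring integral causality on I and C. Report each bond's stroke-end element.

b4 stroke→J1  (Se1: effort source, stroke at far end)
b5 stroke→J3  (Se2: effort source, stroke at far end)
b0 stroke→TF1  (0-jn J1 has e-setter on 4)
b1 stroke→J2  (TF1: transformer flips bond 0)
b2 stroke→J3  (common-e at J2 fixed by 1)
b6 stroke→I1  (I1 integral (f out))
b3 stroke→J3  (J3 flow already set via bond 6)

b0 stroke→TF1
b1 stroke→J2
b2 stroke→J3
b3 stroke→J3
b4 stroke→J1
b5 stroke→J3
b6 stroke→I1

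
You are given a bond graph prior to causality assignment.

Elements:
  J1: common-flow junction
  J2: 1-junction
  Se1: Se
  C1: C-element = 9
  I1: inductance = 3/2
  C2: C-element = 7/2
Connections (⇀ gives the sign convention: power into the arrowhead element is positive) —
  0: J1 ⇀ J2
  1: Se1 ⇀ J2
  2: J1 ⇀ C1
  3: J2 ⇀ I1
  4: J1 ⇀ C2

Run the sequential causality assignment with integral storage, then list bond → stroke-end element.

#1 →J2  (Se1 (Se) sets effort on bond)
#2 →J1  (C1 integral (e out))
#3 →I1  (prefer integral on I1)
#0 →J2  (J2: bond 3 brought flow, rest push out)
#4 →J1  (common-f at J1 fixed by 0)

b0 stroke at J2
b1 stroke at J2
b2 stroke at J1
b3 stroke at I1
b4 stroke at J1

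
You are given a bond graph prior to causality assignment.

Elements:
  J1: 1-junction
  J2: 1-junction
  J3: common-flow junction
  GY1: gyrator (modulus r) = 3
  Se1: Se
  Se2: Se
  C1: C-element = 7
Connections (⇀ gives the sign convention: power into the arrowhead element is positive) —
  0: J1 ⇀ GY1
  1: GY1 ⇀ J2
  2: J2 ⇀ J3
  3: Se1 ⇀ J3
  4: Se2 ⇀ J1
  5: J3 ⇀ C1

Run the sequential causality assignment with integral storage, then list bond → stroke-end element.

b0 stroke→GY1
b1 stroke→GY1
b2 stroke→J2
b3 stroke→J3
b4 stroke→J1
b5 stroke→J3

#3 stroke at J3  (Se1 fixes effort; stroke away)
#4 stroke at J1  (source Se2 imposes e)
#0 stroke at GY1  (closing 1-jn rule on J1)
#1 stroke at GY1  (GY1 both-in/both-out from 0)
#2 stroke at J2  (1-jn J2 has f-setter on 1)
#5 stroke at J3  (J3: bond 2 brought flow, rest push out)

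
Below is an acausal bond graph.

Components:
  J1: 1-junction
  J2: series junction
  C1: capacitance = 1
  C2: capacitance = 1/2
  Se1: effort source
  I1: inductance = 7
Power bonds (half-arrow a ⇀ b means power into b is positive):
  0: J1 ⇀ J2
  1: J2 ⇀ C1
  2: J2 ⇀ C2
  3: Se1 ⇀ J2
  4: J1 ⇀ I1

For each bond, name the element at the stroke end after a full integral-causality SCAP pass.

bond 0 stroke at J1
bond 1 stroke at J2
bond 2 stroke at J2
bond 3 stroke at J2
bond 4 stroke at I1

b3 stroke→J2  (Se1: effort source, stroke at far end)
b1 stroke→J2  (C1 outputs effort q/C1)
b2 stroke→J2  (prefer integral on C2)
b0 stroke→J1  (only one flow-in slot at J2)
b4 stroke→I1  (only one flow-in slot at J1)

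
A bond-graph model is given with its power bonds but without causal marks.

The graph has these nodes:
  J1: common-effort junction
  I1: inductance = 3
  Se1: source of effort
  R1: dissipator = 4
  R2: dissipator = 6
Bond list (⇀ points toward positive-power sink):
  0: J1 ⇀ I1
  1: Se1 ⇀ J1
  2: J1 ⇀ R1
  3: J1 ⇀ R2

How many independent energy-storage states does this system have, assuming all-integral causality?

1  (I1 all integral)

β1 stroke at J1  (source Se1 imposes e)
β0 stroke at I1  (0-jn J1 has e-setter on 1)
β2 stroke at R1  (J1: bond 1 brought effort, rest push out)
β3 stroke at R2  (0-jn J1 has e-setter on 1)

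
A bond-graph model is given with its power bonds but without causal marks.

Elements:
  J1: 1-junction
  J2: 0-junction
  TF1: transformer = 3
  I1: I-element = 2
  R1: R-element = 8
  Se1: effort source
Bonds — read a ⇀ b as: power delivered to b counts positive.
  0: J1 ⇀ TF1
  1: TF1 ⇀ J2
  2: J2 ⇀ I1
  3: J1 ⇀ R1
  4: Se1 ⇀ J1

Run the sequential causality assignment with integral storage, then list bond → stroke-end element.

b0 stroke at TF1
b1 stroke at J2
b2 stroke at I1
b3 stroke at J1
b4 stroke at J1

b4 →J1  (source Se1 imposes e)
b2 →I1  (prefer integral on I1)
b1 →J2  (J2: last free bond brings effort in)
b0 →TF1  (through TF1, causality passes straight; one stroke at TF1)
b3 →J1  (J1: bond 0 brought flow, rest push out)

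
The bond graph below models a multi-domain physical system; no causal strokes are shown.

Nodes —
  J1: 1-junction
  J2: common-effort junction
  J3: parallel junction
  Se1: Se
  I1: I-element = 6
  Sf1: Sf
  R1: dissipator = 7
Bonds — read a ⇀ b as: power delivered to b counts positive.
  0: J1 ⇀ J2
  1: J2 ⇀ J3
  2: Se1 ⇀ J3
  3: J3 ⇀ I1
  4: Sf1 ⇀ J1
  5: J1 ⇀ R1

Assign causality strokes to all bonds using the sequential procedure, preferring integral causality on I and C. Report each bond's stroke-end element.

b0 stroke at J1
b1 stroke at J2
b2 stroke at J3
b3 stroke at I1
b4 stroke at Sf1
b5 stroke at J1

b2 →J3  (Se1: effort source, stroke at far end)
b4 →Sf1  (Sf1 fixes flow; stroke at Sf1)
b0 →J1  (J1 flow already set via bond 4)
b5 →J1  (J1 flow already set via bond 4)
b1 →J2  (J2: last free bond brings effort in)
b3 →I1  (J3 effort already set via bond 2)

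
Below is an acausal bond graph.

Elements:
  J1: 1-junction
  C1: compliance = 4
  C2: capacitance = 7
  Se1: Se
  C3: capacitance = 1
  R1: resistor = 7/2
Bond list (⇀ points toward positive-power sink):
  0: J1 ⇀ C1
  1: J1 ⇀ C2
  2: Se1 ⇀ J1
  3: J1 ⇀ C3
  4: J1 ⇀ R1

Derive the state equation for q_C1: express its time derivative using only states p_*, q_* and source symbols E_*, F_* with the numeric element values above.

dq_C1/dt = 2*E_Se1/7 - q_C1/14 - 2*q_C2/49 - 2*q_C3/7

b2 stroke at J1  (Se1: effort source, stroke at far end)
b0 stroke at J1  (prefer integral on C1)
b1 stroke at J1  (C2 outputs effort q/C2)
b3 stroke at J1  (C3 integral (e out))
b4 stroke at R1  (only one flow-in slot at J1)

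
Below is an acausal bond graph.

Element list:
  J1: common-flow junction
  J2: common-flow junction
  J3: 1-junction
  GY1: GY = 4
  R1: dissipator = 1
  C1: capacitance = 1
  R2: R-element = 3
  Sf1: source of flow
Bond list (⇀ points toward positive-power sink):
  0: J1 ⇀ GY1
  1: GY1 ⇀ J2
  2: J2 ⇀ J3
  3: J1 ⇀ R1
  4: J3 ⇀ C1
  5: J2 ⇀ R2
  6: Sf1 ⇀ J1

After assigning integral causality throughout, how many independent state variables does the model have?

1  (C1 all integral)

b6 |Sf1  (Sf1 fixes flow; stroke at Sf1)
b0 |J1  (1-jn J1 has f-setter on 6)
b3 |J1  (common-f at J1 fixed by 6)
b1 |J2  (GY1: gyrator matches bond 0)
b4 |J3  (prefer integral on C1)
b2 |J2  (J3: last free bond brings flow in)
b5 |R2  (closing 1-jn rule on J2)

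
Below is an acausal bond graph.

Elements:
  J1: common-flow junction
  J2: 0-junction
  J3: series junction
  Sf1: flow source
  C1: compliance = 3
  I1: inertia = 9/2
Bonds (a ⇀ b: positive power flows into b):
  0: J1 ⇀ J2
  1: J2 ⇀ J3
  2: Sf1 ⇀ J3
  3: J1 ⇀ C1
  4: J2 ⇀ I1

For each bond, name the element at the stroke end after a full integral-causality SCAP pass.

#0 |J2
#1 |J3
#2 |Sf1
#3 |J1
#4 |I1

b2 stroke at Sf1  (Sf1 (Sf) sets flow on bond)
b1 stroke at J3  (1-jn J3 has f-setter on 2)
b3 stroke at J1  (C1 integral (e out))
b0 stroke at J2  (closing 1-jn rule on J1)
b4 stroke at I1  (0-jn J2 has e-setter on 0)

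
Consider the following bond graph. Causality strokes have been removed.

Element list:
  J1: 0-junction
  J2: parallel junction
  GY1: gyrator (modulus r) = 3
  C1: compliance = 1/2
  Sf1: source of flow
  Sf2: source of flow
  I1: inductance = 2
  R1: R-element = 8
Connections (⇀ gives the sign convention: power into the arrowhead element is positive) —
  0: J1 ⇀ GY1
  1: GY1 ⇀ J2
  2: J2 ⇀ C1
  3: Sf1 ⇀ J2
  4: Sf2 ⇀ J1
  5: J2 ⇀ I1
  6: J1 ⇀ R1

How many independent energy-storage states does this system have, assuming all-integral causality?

b3 |Sf1  (Sf1: flow source, stroke at near end)
b4 |Sf2  (source Sf2 imposes f)
b2 |J2  (C1 integral (e out))
b1 |GY1  (J2 effort already set via bond 2)
b5 |I1  (common-e at J2 fixed by 2)
b0 |GY1  (GY1: gyrator matches bond 1)
b6 |J1  (only one effort-in slot at J1)

2  (C1, I1 all integral)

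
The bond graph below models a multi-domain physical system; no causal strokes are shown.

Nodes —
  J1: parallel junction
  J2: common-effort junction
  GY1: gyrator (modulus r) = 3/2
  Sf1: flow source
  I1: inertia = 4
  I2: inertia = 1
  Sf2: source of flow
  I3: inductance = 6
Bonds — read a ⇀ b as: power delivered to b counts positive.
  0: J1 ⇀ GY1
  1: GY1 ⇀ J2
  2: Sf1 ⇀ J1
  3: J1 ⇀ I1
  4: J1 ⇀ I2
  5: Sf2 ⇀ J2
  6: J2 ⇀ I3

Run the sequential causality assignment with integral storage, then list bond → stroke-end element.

β2 stroke→Sf1  (Sf1 (Sf) sets flow on bond)
β5 stroke→Sf2  (source Sf2 imposes f)
β3 stroke→I1  (I1 outputs flow p/I1)
β4 stroke→I2  (I2: I, integral causality)
β0 stroke→J1  (J1: last free bond brings effort in)
β1 stroke→J2  (GY1: gyrator matches bond 0)
β6 stroke→I3  (common-e at J2 fixed by 1)

b0 |J1
b1 |J2
b2 |Sf1
b3 |I1
b4 |I2
b5 |Sf2
b6 |I3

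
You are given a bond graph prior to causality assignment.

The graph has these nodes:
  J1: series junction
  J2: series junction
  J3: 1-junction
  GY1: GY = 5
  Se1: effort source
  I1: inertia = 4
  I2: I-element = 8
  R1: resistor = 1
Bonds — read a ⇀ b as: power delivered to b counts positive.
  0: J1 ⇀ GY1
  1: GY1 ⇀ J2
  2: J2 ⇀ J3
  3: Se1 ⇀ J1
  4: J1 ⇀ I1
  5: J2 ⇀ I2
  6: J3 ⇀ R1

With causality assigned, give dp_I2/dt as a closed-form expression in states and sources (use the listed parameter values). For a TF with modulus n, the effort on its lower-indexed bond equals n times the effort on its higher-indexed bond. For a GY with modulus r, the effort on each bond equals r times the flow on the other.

#3 stroke→J1  (Se1: effort source, stroke at far end)
#4 stroke→I1  (prefer integral on I1)
#0 stroke→J1  (1-jn J1 has f-setter on 4)
#1 stroke→J2  (GY1 both-in/both-out from 0)
#5 stroke→I2  (I2 outputs flow p/I2)
#2 stroke→J2  (common-f at J2 fixed by 5)
#6 stroke→J3  (common-f at J3 fixed by 2)

dp_I2/dt = 5*p_I1/4 - p_I2/8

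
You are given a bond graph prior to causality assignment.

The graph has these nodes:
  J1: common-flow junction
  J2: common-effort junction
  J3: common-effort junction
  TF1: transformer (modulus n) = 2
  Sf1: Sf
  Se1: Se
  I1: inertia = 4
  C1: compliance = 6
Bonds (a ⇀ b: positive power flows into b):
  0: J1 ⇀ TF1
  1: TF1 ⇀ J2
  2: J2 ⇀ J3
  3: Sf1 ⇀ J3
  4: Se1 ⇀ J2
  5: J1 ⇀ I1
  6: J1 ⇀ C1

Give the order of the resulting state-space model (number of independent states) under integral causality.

2  (C1, I1 all integral)

#3 stroke at Sf1  (Sf1 fixes flow; stroke at Sf1)
#4 stroke at J2  (Se1 (Se) sets effort on bond)
#1 stroke at TF1  (common-e at J2 fixed by 4)
#2 stroke at J3  (common-e at J2 fixed by 4)
#0 stroke at J1  (TF TF1: opposite of bond 1)
#5 stroke at I1  (prefer integral on I1)
#6 stroke at J1  (common-f at J1 fixed by 5)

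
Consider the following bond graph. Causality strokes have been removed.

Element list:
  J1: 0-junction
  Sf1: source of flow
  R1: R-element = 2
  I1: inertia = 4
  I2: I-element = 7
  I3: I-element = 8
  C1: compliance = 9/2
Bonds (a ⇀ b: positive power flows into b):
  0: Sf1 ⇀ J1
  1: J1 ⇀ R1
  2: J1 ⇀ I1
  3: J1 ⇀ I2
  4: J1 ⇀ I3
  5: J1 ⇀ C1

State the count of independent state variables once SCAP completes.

4  (C1, I1, I2, I3 all integral)

#0 stroke→Sf1  (Sf1 fixes flow; stroke at Sf1)
#2 stroke→I1  (prefer integral on I1)
#3 stroke→I2  (I2 outputs flow p/I2)
#4 stroke→I3  (prefer integral on I3)
#5 stroke→J1  (C1 outputs effort q/C1)
#1 stroke→R1  (common-e at J1 fixed by 5)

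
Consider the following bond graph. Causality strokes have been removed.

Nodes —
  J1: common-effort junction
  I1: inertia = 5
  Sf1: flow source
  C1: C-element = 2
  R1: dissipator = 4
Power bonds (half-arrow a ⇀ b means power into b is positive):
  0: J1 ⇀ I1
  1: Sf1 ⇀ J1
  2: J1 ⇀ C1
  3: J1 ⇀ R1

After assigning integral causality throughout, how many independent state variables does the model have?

#1 stroke at Sf1  (Sf1 fixes flow; stroke at Sf1)
#0 stroke at I1  (I1: I, integral causality)
#2 stroke at J1  (C1 outputs effort q/C1)
#3 stroke at R1  (0-jn J1 has e-setter on 2)

2  (C1, I1 all integral)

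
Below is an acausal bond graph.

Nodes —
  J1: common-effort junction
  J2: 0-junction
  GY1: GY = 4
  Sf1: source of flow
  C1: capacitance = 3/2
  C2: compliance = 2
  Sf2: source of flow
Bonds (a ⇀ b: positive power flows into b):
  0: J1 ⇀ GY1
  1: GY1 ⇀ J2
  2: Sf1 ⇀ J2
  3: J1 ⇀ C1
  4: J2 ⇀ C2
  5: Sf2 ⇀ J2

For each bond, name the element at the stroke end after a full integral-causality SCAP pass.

β2 stroke→Sf1  (Sf1 (Sf) sets flow on bond)
β5 stroke→Sf2  (Sf2 fixes flow; stroke at Sf2)
β3 stroke→J1  (C1 integral (e out))
β0 stroke→GY1  (J1: bond 3 brought effort, rest push out)
β1 stroke→GY1  (GY GY1: same side as bond 0)
β4 stroke→J2  (closing 0-jn rule on J2)

β0 stroke→GY1
β1 stroke→GY1
β2 stroke→Sf1
β3 stroke→J1
β4 stroke→J2
β5 stroke→Sf2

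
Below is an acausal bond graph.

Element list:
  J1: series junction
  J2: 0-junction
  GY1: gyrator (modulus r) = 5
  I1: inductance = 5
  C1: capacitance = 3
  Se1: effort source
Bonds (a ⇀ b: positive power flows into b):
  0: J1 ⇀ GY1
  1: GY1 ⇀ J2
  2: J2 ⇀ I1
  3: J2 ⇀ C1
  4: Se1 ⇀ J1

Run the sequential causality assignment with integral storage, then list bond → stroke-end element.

#4 |J1  (Se1 fixes effort; stroke away)
#0 |GY1  (only one flow-in slot at J1)
#1 |GY1  (GY GY1: same side as bond 0)
#2 |I1  (I1 integral (f out))
#3 |J2  (J2 needs exactly one e-in)

β0 |GY1
β1 |GY1
β2 |I1
β3 |J2
β4 |J1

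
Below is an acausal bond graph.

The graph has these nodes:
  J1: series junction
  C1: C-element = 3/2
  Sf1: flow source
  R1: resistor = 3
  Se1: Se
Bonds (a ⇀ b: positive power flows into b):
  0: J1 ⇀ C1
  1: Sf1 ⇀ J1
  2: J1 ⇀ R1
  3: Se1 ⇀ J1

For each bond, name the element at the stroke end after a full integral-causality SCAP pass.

bond 0 →J1
bond 1 →Sf1
bond 2 →J1
bond 3 →J1

bond 1 →Sf1  (Sf1 fixes flow; stroke at Sf1)
bond 3 →J1  (Se1 fixes effort; stroke away)
bond 0 →J1  (1-jn J1 has f-setter on 1)
bond 2 →J1  (J1 flow already set via bond 1)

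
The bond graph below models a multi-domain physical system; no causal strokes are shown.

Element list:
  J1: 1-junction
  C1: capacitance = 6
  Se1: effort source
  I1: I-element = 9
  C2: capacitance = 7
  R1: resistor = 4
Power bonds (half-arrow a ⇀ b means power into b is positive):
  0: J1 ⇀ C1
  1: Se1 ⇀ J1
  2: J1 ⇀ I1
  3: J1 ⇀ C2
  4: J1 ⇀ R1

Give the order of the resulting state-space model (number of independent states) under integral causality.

3  (C1, C2, I1 all integral)

bond 1 stroke→J1  (Se1 (Se) sets effort on bond)
bond 0 stroke→J1  (C1: C, integral causality)
bond 2 stroke→I1  (I1 outputs flow p/I1)
bond 3 stroke→J1  (1-jn J1 has f-setter on 2)
bond 4 stroke→J1  (1-jn J1 has f-setter on 2)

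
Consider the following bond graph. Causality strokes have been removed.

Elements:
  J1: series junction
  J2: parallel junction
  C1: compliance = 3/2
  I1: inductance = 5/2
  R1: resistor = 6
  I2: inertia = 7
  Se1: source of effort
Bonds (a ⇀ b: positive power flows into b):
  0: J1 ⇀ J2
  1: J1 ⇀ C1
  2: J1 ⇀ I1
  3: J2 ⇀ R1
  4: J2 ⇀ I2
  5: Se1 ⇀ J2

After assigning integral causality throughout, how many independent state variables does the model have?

3  (C1, I1, I2 all integral)

#5 →J2  (source Se1 imposes e)
#0 →J1  (J2: bond 5 brought effort, rest push out)
#3 →R1  (J2: bond 5 brought effort, rest push out)
#4 →I2  (common-e at J2 fixed by 5)
#1 →J1  (C1: C, integral causality)
#2 →I1  (closing 1-jn rule on J1)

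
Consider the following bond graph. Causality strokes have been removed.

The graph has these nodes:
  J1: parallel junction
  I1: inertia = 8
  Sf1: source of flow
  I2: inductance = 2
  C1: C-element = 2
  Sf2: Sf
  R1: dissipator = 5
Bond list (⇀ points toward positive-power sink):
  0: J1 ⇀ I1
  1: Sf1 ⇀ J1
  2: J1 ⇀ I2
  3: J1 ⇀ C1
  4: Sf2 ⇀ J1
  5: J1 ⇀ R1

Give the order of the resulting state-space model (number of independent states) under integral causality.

#1 stroke at Sf1  (Sf1 (Sf) sets flow on bond)
#4 stroke at Sf2  (Sf2: flow source, stroke at near end)
#0 stroke at I1  (I1: I, integral causality)
#2 stroke at I2  (I2 integral (f out))
#3 stroke at J1  (C1: C, integral causality)
#5 stroke at R1  (J1 effort already set via bond 3)

3  (C1, I1, I2 all integral)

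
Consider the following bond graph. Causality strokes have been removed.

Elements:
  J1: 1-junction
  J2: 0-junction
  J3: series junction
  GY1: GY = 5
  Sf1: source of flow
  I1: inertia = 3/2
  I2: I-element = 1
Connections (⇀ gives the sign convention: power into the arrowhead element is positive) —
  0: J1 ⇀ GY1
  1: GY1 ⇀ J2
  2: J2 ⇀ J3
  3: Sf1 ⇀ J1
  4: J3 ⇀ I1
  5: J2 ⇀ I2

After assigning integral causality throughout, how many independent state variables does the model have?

2  (I1, I2 all integral)

bond 3 stroke at Sf1  (Sf1: flow source, stroke at near end)
bond 0 stroke at J1  (1-jn J1 has f-setter on 3)
bond 1 stroke at J2  (GY GY1: same side as bond 0)
bond 2 stroke at J3  (0-jn J2 has e-setter on 1)
bond 5 stroke at I2  (common-e at J2 fixed by 1)
bond 4 stroke at I1  (closing 1-jn rule on J3)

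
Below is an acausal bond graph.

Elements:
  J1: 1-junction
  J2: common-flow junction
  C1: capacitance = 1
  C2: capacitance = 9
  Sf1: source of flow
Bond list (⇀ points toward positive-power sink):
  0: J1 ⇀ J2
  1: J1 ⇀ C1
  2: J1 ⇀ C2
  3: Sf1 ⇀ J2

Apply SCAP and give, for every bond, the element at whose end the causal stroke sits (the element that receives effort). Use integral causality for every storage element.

β3 stroke→Sf1  (Sf1: flow source, stroke at near end)
β0 stroke→J2  (J2: bond 3 brought flow, rest push out)
β1 stroke→J1  (1-jn J1 has f-setter on 0)
β2 stroke→J1  (common-f at J1 fixed by 0)

β0 stroke→J2
β1 stroke→J1
β2 stroke→J1
β3 stroke→Sf1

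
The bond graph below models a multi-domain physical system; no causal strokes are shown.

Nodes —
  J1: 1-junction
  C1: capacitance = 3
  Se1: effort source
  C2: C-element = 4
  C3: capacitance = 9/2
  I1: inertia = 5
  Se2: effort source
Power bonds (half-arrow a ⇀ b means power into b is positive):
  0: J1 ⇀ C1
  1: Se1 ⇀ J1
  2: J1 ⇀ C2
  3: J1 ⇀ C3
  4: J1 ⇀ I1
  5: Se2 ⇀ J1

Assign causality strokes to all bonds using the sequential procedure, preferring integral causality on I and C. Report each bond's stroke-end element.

#1 stroke at J1  (Se1 (Se) sets effort on bond)
#5 stroke at J1  (Se2 fixes effort; stroke away)
#0 stroke at J1  (C1 integral (e out))
#2 stroke at J1  (C2 integral (e out))
#3 stroke at J1  (C3: C, integral causality)
#4 stroke at I1  (J1: last free bond brings flow in)

b0 stroke→J1
b1 stroke→J1
b2 stroke→J1
b3 stroke→J1
b4 stroke→I1
b5 stroke→J1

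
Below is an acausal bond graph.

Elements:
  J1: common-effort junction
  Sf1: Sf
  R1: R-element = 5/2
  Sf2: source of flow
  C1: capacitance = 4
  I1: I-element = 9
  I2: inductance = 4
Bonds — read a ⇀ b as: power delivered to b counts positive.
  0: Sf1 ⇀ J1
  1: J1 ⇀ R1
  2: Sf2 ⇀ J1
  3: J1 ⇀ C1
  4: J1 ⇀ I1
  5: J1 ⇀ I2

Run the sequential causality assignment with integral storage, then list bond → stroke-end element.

bond 0 |Sf1  (source Sf1 imposes f)
bond 2 |Sf2  (Sf2: flow source, stroke at near end)
bond 3 |J1  (prefer integral on C1)
bond 1 |R1  (common-e at J1 fixed by 3)
bond 4 |I1  (J1: bond 3 brought effort, rest push out)
bond 5 |I2  (common-e at J1 fixed by 3)

β0 →Sf1
β1 →R1
β2 →Sf2
β3 →J1
β4 →I1
β5 →I2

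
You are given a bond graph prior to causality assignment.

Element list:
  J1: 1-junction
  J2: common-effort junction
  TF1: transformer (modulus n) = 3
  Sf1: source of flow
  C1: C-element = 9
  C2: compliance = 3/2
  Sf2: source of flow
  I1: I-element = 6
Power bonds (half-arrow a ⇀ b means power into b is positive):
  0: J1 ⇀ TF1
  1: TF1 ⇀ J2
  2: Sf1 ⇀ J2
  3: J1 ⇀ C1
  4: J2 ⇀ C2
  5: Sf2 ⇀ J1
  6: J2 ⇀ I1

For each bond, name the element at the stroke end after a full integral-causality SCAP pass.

β0 stroke→J1
β1 stroke→TF1
β2 stroke→Sf1
β3 stroke→J1
β4 stroke→J2
β5 stroke→Sf2
β6 stroke→I1

#2 stroke at Sf1  (Sf1 (Sf) sets flow on bond)
#5 stroke at Sf2  (Sf2 fixes flow; stroke at Sf2)
#0 stroke at J1  (J1: bond 5 brought flow, rest push out)
#3 stroke at J1  (common-f at J1 fixed by 5)
#1 stroke at TF1  (through TF1, causality passes straight; one stroke at TF1)
#4 stroke at J2  (C2: C, integral causality)
#6 stroke at I1  (0-jn J2 has e-setter on 4)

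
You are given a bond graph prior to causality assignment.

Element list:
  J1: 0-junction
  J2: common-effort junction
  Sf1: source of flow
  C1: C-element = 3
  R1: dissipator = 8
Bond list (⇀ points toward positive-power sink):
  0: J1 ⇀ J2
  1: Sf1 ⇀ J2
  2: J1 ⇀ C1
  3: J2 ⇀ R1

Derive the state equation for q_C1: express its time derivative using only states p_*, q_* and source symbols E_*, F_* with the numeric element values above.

β1 stroke at Sf1  (Sf1: flow source, stroke at near end)
β2 stroke at J1  (prefer integral on C1)
β0 stroke at J2  (J1: bond 2 brought effort, rest push out)
β3 stroke at R1  (J2 effort already set via bond 0)

dq_C1/dt = F_Sf1 - q_C1/24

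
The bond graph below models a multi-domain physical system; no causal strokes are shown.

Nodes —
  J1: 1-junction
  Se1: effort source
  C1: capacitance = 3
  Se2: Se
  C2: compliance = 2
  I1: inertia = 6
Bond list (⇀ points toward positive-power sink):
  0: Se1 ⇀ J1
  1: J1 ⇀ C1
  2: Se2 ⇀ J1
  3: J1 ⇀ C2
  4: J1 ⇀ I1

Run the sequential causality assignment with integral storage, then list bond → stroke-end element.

β0 stroke→J1
β1 stroke→J1
β2 stroke→J1
β3 stroke→J1
β4 stroke→I1

bond 0 stroke→J1  (source Se1 imposes e)
bond 2 stroke→J1  (source Se2 imposes e)
bond 1 stroke→J1  (C1: C, integral causality)
bond 3 stroke→J1  (C2 outputs effort q/C2)
bond 4 stroke→I1  (closing 1-jn rule on J1)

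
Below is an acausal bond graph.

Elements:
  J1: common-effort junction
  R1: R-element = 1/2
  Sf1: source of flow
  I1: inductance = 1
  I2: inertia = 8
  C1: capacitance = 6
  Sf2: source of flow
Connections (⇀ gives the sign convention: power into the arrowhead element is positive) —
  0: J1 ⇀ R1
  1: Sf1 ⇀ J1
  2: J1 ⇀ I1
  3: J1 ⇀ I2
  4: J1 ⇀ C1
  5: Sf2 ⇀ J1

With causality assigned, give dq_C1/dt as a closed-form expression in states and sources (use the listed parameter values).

dq_C1/dt = F_Sf1 + F_Sf2 - p_I1 - p_I2/8 - q_C1/3

#1 stroke→Sf1  (Sf1: flow source, stroke at near end)
#5 stroke→Sf2  (Sf2 fixes flow; stroke at Sf2)
#2 stroke→I1  (I1: I, integral causality)
#3 stroke→I2  (I2 integral (f out))
#4 stroke→J1  (C1 integral (e out))
#0 stroke→R1  (J1: bond 4 brought effort, rest push out)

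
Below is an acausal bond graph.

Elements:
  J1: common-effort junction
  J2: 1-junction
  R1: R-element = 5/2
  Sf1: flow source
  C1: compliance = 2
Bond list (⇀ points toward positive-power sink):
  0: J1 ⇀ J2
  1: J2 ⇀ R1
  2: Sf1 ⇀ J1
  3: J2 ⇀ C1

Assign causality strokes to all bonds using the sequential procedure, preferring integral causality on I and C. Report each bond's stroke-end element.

#2 stroke at Sf1  (source Sf1 imposes f)
#0 stroke at J1  (J1: last free bond brings effort in)
#1 stroke at J2  (common-f at J2 fixed by 0)
#3 stroke at J2  (J2 flow already set via bond 0)

#0 →J1
#1 →J2
#2 →Sf1
#3 →J2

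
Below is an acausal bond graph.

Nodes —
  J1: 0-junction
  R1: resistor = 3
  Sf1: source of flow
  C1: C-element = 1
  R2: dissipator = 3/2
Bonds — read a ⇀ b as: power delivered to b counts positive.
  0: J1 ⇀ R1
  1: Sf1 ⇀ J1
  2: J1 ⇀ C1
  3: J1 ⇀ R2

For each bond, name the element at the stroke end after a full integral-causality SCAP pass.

b0 |R1
b1 |Sf1
b2 |J1
b3 |R2

b1 stroke at Sf1  (Sf1 fixes flow; stroke at Sf1)
b2 stroke at J1  (C1: C, integral causality)
b0 stroke at R1  (J1: bond 2 brought effort, rest push out)
b3 stroke at R2  (0-jn J1 has e-setter on 2)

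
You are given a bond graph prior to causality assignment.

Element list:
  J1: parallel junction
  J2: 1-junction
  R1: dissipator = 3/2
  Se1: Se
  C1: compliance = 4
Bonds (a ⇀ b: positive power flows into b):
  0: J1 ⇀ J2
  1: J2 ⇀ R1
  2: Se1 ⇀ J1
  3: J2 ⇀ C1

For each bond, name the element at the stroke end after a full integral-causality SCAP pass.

bond 2 stroke→J1  (Se1 fixes effort; stroke away)
bond 0 stroke→J2  (J1: bond 2 brought effort, rest push out)
bond 3 stroke→J2  (C1 integral (e out))
bond 1 stroke→R1  (J2 needs exactly one f-in)

b0 stroke→J2
b1 stroke→R1
b2 stroke→J1
b3 stroke→J2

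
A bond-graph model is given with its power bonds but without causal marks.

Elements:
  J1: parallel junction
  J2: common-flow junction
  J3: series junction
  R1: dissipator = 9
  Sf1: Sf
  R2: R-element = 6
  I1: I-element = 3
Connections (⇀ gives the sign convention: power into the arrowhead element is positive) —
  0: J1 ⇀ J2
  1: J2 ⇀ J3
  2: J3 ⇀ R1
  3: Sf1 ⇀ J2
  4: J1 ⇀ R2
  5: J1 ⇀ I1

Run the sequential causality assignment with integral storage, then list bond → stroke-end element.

#0 stroke→J2
#1 stroke→J2
#2 stroke→J3
#3 stroke→Sf1
#4 stroke→J1
#5 stroke→I1

bond 3 |Sf1  (Sf1 fixes flow; stroke at Sf1)
bond 0 |J2  (J2 flow already set via bond 3)
bond 1 |J2  (1-jn J2 has f-setter on 3)
bond 2 |J3  (J3 flow already set via bond 1)
bond 5 |I1  (I1 integral (f out))
bond 4 |J1  (J1 needs exactly one e-in)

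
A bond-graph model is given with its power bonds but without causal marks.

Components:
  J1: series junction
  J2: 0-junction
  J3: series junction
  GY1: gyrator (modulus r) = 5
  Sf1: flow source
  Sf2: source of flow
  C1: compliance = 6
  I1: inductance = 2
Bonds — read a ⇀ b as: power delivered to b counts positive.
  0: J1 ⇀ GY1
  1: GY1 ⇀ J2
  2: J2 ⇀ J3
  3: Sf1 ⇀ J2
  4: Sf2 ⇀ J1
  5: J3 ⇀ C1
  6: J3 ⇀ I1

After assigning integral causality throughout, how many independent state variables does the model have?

β3 stroke→Sf1  (Sf1 fixes flow; stroke at Sf1)
β4 stroke→Sf2  (Sf2 (Sf) sets flow on bond)
β0 stroke→J1  (J1: bond 4 brought flow, rest push out)
β1 stroke→J2  (GY1: gyrator matches bond 0)
β2 stroke→J3  (common-e at J2 fixed by 1)
β5 stroke→J3  (C1 integral (e out))
β6 stroke→I1  (closing 1-jn rule on J3)

2  (C1, I1 all integral)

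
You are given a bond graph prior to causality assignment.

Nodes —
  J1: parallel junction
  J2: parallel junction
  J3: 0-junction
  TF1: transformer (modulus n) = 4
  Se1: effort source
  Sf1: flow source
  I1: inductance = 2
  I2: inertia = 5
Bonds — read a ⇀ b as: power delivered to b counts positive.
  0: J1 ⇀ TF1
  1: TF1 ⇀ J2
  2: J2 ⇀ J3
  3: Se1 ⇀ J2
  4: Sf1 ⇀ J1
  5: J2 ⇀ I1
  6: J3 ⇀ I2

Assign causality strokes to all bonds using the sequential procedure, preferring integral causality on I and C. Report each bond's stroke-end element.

β0 stroke→J1
β1 stroke→TF1
β2 stroke→J3
β3 stroke→J2
β4 stroke→Sf1
β5 stroke→I1
β6 stroke→I2

β3 stroke→J2  (Se1 (Se) sets effort on bond)
β4 stroke→Sf1  (Sf1: flow source, stroke at near end)
β0 stroke→J1  (closing 0-jn rule on J1)
β1 stroke→TF1  (J2: bond 3 brought effort, rest push out)
β2 stroke→J3  (J2 effort already set via bond 3)
β5 stroke→I1  (0-jn J2 has e-setter on 3)
β6 stroke→I2  (0-jn J3 has e-setter on 2)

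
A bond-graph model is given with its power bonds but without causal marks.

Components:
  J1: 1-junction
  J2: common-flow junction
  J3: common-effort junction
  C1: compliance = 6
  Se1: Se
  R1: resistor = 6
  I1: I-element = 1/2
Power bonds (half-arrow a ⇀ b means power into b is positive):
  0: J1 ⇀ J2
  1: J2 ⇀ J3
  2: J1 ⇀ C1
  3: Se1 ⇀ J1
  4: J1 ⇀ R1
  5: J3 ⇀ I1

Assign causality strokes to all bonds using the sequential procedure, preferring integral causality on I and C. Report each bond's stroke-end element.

#0 →J2
#1 →J3
#2 →J1
#3 →J1
#4 →J1
#5 →I1

bond 3 stroke at J1  (Se1: effort source, stroke at far end)
bond 2 stroke at J1  (prefer integral on C1)
bond 5 stroke at I1  (prefer integral on I1)
bond 1 stroke at J3  (J3: last free bond brings effort in)
bond 0 stroke at J2  (common-f at J2 fixed by 1)
bond 4 stroke at J1  (J1 flow already set via bond 0)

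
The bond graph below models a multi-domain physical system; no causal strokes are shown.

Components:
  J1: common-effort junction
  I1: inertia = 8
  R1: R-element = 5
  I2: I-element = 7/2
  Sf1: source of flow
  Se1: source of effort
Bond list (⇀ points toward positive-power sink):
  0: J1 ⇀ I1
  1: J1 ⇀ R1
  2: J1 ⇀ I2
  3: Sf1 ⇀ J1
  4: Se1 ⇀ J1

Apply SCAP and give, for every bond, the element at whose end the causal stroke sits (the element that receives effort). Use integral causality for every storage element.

bond 3 |Sf1  (Sf1 (Sf) sets flow on bond)
bond 4 |J1  (Se1 (Se) sets effort on bond)
bond 0 |I1  (0-jn J1 has e-setter on 4)
bond 1 |R1  (J1 effort already set via bond 4)
bond 2 |I2  (common-e at J1 fixed by 4)

β0 stroke→I1
β1 stroke→R1
β2 stroke→I2
β3 stroke→Sf1
β4 stroke→J1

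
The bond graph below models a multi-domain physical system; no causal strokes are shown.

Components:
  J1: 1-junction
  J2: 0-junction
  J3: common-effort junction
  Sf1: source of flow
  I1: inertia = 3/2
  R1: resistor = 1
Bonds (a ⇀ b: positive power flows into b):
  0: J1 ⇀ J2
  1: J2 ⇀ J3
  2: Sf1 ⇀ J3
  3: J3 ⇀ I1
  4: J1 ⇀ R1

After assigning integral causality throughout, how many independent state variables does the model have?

1  (I1 all integral)

bond 2 |Sf1  (Sf1: flow source, stroke at near end)
bond 3 |I1  (prefer integral on I1)
bond 1 |J3  (closing 0-jn rule on J3)
bond 0 |J2  (closing 0-jn rule on J2)
bond 4 |J1  (common-f at J1 fixed by 0)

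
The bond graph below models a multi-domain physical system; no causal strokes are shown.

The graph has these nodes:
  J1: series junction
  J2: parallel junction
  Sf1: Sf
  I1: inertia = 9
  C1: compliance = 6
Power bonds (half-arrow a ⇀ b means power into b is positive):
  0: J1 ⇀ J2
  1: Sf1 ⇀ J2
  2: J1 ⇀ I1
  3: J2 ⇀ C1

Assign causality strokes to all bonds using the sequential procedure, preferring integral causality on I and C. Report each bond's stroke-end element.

bond 0 →J1
bond 1 →Sf1
bond 2 →I1
bond 3 →J2

β1 |Sf1  (Sf1 fixes flow; stroke at Sf1)
β2 |I1  (I1: I, integral causality)
β0 |J1  (common-f at J1 fixed by 2)
β3 |J2  (J2: last free bond brings effort in)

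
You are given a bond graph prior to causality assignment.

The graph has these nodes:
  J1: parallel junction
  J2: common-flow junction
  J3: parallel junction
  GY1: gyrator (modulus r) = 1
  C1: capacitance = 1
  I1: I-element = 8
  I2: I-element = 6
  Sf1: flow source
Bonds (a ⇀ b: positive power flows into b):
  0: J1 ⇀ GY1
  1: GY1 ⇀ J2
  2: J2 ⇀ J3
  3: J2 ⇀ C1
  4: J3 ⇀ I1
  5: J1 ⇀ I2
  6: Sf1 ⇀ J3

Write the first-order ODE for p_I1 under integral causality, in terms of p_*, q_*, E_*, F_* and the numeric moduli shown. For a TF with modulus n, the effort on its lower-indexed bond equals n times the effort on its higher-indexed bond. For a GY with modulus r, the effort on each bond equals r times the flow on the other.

dp_I1/dt = -p_I2/6 - q_C1

β6 stroke→Sf1  (Sf1 fixes flow; stroke at Sf1)
β3 stroke→J2  (C1 integral (e out))
β4 stroke→I1  (I1 outputs flow p/I1)
β2 stroke→J3  (closing 0-jn rule on J3)
β1 stroke→J2  (1-jn J2 has f-setter on 2)
β0 stroke→J1  (GY GY1: same side as bond 1)
β5 stroke→I2  (J1 effort already set via bond 0)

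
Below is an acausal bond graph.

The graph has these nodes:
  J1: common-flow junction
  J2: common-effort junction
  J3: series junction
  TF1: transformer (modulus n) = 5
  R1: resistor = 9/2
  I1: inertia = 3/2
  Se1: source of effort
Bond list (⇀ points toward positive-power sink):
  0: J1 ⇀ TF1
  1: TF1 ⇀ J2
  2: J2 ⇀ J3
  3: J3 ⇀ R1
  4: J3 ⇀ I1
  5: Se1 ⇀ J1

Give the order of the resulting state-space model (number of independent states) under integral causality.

bond 5 |J1  (Se1: effort source, stroke at far end)
bond 0 |TF1  (closing 1-jn rule on J1)
bond 1 |J2  (through TF1, causality passes straight; one stroke at TF1)
bond 2 |J3  (0-jn J2 has e-setter on 1)
bond 4 |I1  (I1 integral (f out))
bond 3 |J3  (J3 flow already set via bond 4)

1  (I1 all integral)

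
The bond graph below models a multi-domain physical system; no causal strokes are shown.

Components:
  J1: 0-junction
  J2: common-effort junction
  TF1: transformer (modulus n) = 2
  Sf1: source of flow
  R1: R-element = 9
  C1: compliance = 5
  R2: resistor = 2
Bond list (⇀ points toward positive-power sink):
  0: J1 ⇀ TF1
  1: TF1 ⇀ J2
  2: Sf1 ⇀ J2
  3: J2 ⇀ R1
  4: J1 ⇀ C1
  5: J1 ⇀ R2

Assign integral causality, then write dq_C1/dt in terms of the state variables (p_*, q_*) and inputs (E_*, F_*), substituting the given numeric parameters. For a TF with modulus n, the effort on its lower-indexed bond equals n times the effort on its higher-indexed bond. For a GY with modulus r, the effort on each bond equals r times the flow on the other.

dq_C1/dt = F_Sf1/2 - 19*q_C1/180

β2 |Sf1  (Sf1 fixes flow; stroke at Sf1)
β4 |J1  (prefer integral on C1)
β0 |TF1  (J1 effort already set via bond 4)
β5 |R2  (common-e at J1 fixed by 4)
β1 |J2  (TF TF1: opposite of bond 0)
β3 |R1  (0-jn J2 has e-setter on 1)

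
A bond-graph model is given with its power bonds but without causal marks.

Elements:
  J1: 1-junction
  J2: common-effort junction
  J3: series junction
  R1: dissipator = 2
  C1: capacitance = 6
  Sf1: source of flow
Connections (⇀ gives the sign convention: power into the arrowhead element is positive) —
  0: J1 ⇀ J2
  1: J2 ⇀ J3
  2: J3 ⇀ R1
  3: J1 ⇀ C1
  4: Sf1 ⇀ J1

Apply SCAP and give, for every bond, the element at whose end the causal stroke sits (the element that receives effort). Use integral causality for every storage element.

b0 stroke→J1
b1 stroke→J2
b2 stroke→J3
b3 stroke→J1
b4 stroke→Sf1

#4 stroke at Sf1  (Sf1: flow source, stroke at near end)
#0 stroke at J1  (common-f at J1 fixed by 4)
#3 stroke at J1  (common-f at J1 fixed by 4)
#1 stroke at J2  (J2: last free bond brings effort in)
#2 stroke at J3  (J3 flow already set via bond 1)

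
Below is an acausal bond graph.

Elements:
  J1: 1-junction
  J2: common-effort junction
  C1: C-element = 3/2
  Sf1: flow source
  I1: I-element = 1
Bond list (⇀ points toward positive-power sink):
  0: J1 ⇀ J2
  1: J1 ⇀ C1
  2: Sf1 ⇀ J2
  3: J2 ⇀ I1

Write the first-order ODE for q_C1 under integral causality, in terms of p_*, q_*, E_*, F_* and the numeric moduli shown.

dq_C1/dt = -F_Sf1 + p_I1

bond 2 stroke at Sf1  (Sf1 (Sf) sets flow on bond)
bond 1 stroke at J1  (C1: C, integral causality)
bond 0 stroke at J2  (J1 needs exactly one f-in)
bond 3 stroke at I1  (J2 effort already set via bond 0)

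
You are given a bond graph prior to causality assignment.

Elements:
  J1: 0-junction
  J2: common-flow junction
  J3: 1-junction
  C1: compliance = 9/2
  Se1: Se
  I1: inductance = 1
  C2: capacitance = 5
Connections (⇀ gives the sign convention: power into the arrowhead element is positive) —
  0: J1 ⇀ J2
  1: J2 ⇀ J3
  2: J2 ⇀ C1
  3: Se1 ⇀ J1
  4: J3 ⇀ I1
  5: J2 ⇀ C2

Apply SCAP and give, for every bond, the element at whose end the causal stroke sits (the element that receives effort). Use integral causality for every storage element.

b3 stroke→J1  (source Se1 imposes e)
b0 stroke→J2  (J1 effort already set via bond 3)
b2 stroke→J2  (C1 outputs effort q/C1)
b4 stroke→I1  (I1 outputs flow p/I1)
b1 stroke→J3  (common-f at J3 fixed by 4)
b5 stroke→J2  (1-jn J2 has f-setter on 1)

b0 →J2
b1 →J3
b2 →J2
b3 →J1
b4 →I1
b5 →J2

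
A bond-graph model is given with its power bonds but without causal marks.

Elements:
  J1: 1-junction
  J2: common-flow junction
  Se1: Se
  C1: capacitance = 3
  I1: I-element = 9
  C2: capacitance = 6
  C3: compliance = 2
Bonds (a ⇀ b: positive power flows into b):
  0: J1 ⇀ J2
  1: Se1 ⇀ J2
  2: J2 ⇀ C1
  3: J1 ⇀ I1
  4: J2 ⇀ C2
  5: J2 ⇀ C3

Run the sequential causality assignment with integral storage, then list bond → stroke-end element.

#1 stroke at J2  (Se1 fixes effort; stroke away)
#2 stroke at J2  (C1 outputs effort q/C1)
#3 stroke at I1  (I1: I, integral causality)
#0 stroke at J1  (J1 flow already set via bond 3)
#4 stroke at J2  (J2: bond 0 brought flow, rest push out)
#5 stroke at J2  (common-f at J2 fixed by 0)

#0 stroke at J1
#1 stroke at J2
#2 stroke at J2
#3 stroke at I1
#4 stroke at J2
#5 stroke at J2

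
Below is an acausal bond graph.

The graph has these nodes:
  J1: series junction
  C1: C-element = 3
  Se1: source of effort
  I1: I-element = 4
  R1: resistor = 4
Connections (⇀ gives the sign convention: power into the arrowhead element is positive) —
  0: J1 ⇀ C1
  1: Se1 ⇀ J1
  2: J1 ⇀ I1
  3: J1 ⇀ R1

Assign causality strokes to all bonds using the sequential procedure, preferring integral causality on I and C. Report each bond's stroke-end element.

β1 stroke→J1  (source Se1 imposes e)
β0 stroke→J1  (C1 outputs effort q/C1)
β2 stroke→I1  (I1 integral (f out))
β3 stroke→J1  (J1: bond 2 brought flow, rest push out)

#0 →J1
#1 →J1
#2 →I1
#3 →J1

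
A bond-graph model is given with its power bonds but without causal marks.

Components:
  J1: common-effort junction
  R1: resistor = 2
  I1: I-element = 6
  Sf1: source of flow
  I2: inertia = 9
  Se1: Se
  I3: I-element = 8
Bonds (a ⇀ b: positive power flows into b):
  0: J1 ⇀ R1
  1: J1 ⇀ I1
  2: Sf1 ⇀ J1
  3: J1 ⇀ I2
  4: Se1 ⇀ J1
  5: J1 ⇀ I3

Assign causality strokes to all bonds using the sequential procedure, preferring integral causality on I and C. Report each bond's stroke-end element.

#2 stroke→Sf1  (Sf1 fixes flow; stroke at Sf1)
#4 stroke→J1  (Se1 (Se) sets effort on bond)
#0 stroke→R1  (J1: bond 4 brought effort, rest push out)
#1 stroke→I1  (J1 effort already set via bond 4)
#3 stroke→I2  (common-e at J1 fixed by 4)
#5 stroke→I3  (common-e at J1 fixed by 4)

β0 |R1
β1 |I1
β2 |Sf1
β3 |I2
β4 |J1
β5 |I3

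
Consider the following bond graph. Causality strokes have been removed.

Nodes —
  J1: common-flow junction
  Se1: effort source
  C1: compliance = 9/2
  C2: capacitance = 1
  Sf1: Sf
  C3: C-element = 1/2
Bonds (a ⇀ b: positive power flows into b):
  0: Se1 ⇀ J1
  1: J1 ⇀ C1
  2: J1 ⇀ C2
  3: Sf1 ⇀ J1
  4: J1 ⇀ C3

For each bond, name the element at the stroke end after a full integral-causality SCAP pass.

b0 stroke→J1  (source Se1 imposes e)
b3 stroke→Sf1  (Sf1: flow source, stroke at near end)
b1 stroke→J1  (1-jn J1 has f-setter on 3)
b2 stroke→J1  (1-jn J1 has f-setter on 3)
b4 stroke→J1  (common-f at J1 fixed by 3)

β0 |J1
β1 |J1
β2 |J1
β3 |Sf1
β4 |J1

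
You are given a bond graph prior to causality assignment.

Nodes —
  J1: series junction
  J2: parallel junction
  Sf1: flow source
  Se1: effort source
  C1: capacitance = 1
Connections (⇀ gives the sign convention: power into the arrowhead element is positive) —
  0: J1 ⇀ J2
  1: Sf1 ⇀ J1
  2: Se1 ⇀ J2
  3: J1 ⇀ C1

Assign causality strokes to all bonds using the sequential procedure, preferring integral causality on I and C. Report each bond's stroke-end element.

b0 stroke→J1
b1 stroke→Sf1
b2 stroke→J2
b3 stroke→J1

#1 stroke→Sf1  (Sf1 (Sf) sets flow on bond)
#2 stroke→J2  (source Se1 imposes e)
#0 stroke→J1  (1-jn J1 has f-setter on 1)
#3 stroke→J1  (J1 flow already set via bond 1)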